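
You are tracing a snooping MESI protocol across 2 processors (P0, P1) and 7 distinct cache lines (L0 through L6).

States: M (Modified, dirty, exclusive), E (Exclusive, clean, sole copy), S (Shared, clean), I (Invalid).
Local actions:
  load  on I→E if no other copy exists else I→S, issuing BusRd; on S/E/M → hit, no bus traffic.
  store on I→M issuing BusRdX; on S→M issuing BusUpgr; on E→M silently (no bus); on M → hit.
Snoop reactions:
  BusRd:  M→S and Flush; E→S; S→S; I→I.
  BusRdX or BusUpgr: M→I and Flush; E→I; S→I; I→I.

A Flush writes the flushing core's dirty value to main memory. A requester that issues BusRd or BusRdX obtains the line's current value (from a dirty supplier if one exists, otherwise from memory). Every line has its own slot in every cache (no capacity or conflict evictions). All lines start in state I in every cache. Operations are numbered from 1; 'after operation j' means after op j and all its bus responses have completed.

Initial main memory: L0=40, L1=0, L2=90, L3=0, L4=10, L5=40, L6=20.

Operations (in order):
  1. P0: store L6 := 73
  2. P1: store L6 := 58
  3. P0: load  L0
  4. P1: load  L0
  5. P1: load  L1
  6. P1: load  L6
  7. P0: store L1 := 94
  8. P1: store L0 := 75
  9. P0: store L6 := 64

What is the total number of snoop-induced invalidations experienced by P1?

invalidations = 2

[1] P0: store L6 := 73 | P0:M(73), P1:I | bus: BusRdX
[2] P1: store L6 := 58 | P0:I, P1:M(58) | bus: BusRdX,Flush
[3] P0: load  L0 | P0:E(40), P1:I | bus: BusRd
[4] P1: load  L0 | P0:S(40), P1:S(40) | bus: BusRd
[5] P1: load  L1 | P0:I, P1:E(0) | bus: BusRd
[6] P1: load  L6 | P0:I, P1:M(58) | bus: none
[7] P0: store L1 := 94 | P0:M(94), P1:I | bus: BusRdX
[8] P1: store L0 := 75 | P0:I, P1:M(75) | bus: BusUpgr
[9] P0: store L6 := 64 | P0:M(64), P1:I | bus: BusRdX,Flush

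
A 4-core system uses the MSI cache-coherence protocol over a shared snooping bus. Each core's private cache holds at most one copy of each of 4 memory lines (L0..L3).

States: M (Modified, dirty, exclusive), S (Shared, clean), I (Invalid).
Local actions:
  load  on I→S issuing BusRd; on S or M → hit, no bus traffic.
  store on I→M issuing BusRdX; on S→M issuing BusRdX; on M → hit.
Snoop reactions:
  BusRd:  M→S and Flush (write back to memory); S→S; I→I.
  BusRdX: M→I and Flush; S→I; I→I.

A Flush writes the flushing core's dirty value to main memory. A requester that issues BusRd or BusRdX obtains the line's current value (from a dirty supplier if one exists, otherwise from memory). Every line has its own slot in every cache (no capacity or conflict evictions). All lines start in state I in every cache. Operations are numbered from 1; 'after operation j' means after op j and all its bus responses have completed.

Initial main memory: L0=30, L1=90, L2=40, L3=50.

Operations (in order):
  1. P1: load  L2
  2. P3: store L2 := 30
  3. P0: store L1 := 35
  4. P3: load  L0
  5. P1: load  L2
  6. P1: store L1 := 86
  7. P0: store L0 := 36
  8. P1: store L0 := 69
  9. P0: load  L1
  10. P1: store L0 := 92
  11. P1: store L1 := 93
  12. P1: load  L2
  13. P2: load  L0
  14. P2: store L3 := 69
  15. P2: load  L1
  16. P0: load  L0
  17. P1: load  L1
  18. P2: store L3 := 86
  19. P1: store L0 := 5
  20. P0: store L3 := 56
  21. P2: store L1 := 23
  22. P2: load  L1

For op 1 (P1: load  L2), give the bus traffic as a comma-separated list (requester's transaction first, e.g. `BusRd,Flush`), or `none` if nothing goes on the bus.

bus = BusRd

[1] P1: load  L2 | P0:I, P1:S(40), P2:I, P3:I | bus: BusRd
[2] P3: store L2 := 30 | P0:I, P1:I, P2:I, P3:M(30) | bus: BusRdX
[3] P0: store L1 := 35 | P0:M(35), P1:I, P2:I, P3:I | bus: BusRdX
[4] P3: load  L0 | P0:I, P1:I, P2:I, P3:S(30) | bus: BusRd
[5] P1: load  L2 | P0:I, P1:S(30), P2:I, P3:S(30) | bus: BusRd,Flush
[6] P1: store L1 := 86 | P0:I, P1:M(86), P2:I, P3:I | bus: BusRdX,Flush
[7] P0: store L0 := 36 | P0:M(36), P1:I, P2:I, P3:I | bus: BusRdX
[8] P1: store L0 := 69 | P0:I, P1:M(69), P2:I, P3:I | bus: BusRdX,Flush
[9] P0: load  L1 | P0:S(86), P1:S(86), P2:I, P3:I | bus: BusRd,Flush
[10] P1: store L0 := 92 | P0:I, P1:M(92), P2:I, P3:I | bus: none
[11] P1: store L1 := 93 | P0:I, P1:M(93), P2:I, P3:I | bus: BusRdX
[12] P1: load  L2 | P0:I, P1:S(30), P2:I, P3:S(30) | bus: none
[13] P2: load  L0 | P0:I, P1:S(92), P2:S(92), P3:I | bus: BusRd,Flush
[14] P2: store L3 := 69 | P0:I, P1:I, P2:M(69), P3:I | bus: BusRdX
[15] P2: load  L1 | P0:I, P1:S(93), P2:S(93), P3:I | bus: BusRd,Flush
[16] P0: load  L0 | P0:S(92), P1:S(92), P2:S(92), P3:I | bus: BusRd
[17] P1: load  L1 | P0:I, P1:S(93), P2:S(93), P3:I | bus: none
[18] P2: store L3 := 86 | P0:I, P1:I, P2:M(86), P3:I | bus: none
[19] P1: store L0 := 5 | P0:I, P1:M(5), P2:I, P3:I | bus: BusRdX
[20] P0: store L3 := 56 | P0:M(56), P1:I, P2:I, P3:I | bus: BusRdX,Flush
[21] P2: store L1 := 23 | P0:I, P1:I, P2:M(23), P3:I | bus: BusRdX
[22] P2: load  L1 | P0:I, P1:I, P2:M(23), P3:I | bus: none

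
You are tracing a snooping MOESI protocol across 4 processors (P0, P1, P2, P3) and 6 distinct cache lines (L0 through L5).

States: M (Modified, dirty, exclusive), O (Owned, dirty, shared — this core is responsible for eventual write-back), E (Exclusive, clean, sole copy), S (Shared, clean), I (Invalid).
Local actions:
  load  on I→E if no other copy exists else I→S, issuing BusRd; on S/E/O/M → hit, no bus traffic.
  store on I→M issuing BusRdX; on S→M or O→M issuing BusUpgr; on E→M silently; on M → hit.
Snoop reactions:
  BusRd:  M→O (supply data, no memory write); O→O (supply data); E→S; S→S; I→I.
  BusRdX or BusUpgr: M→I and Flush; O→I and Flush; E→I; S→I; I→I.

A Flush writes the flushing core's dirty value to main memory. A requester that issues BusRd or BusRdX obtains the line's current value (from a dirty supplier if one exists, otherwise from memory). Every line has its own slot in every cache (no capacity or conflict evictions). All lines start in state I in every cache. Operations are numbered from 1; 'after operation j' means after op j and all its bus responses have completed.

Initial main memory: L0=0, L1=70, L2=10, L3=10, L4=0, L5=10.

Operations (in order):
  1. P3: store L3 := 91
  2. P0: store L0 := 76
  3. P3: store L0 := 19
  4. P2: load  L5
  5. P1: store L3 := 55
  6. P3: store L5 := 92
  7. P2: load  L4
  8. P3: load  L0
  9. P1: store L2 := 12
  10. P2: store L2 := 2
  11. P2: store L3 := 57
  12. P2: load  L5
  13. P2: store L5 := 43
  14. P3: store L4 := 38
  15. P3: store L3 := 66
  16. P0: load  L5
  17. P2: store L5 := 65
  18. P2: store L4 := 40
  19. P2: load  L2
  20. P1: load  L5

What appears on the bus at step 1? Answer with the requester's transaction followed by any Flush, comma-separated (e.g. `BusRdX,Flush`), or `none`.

1. P3: store L3 := 91  bus=[BusRdX]  L3: P0=I P1=I P2=I P3=M  mem[L3]=10
2. P0: store L0 := 76  bus=[BusRdX]  L0: P0=M P1=I P2=I P3=I  mem[L0]=0
3. P3: store L0 := 19  bus=[BusRdX,Flush]  L0: P0=I P1=I P2=I P3=M  mem[L0]=76
4. P2: load  L5  bus=[BusRd]  L5: P0=I P1=I P2=E P3=I  mem[L5]=10
5. P1: store L3 := 55  bus=[BusRdX,Flush]  L3: P0=I P1=M P2=I P3=I  mem[L3]=91
6. P3: store L5 := 92  bus=[BusRdX]  L5: P0=I P1=I P2=I P3=M  mem[L5]=10
7. P2: load  L4  bus=[BusRd]  L4: P0=I P1=I P2=E P3=I  mem[L4]=0
8. P3: load  L0  bus=[-]  L0: P0=I P1=I P2=I P3=M  mem[L0]=76
9. P1: store L2 := 12  bus=[BusRdX]  L2: P0=I P1=M P2=I P3=I  mem[L2]=10
10. P2: store L2 := 2  bus=[BusRdX,Flush]  L2: P0=I P1=I P2=M P3=I  mem[L2]=12
11. P2: store L3 := 57  bus=[BusRdX,Flush]  L3: P0=I P1=I P2=M P3=I  mem[L3]=55
12. P2: load  L5  bus=[BusRd]  L5: P0=I P1=I P2=S P3=O  mem[L5]=10
13. P2: store L5 := 43  bus=[BusUpgr,Flush]  L5: P0=I P1=I P2=M P3=I  mem[L5]=92
14. P3: store L4 := 38  bus=[BusRdX]  L4: P0=I P1=I P2=I P3=M  mem[L4]=0
15. P3: store L3 := 66  bus=[BusRdX,Flush]  L3: P0=I P1=I P2=I P3=M  mem[L3]=57
16. P0: load  L5  bus=[BusRd]  L5: P0=S P1=I P2=O P3=I  mem[L5]=92
17. P2: store L5 := 65  bus=[BusUpgr]  L5: P0=I P1=I P2=M P3=I  mem[L5]=92
18. P2: store L4 := 40  bus=[BusRdX,Flush]  L4: P0=I P1=I P2=M P3=I  mem[L4]=38
19. P2: load  L2  bus=[-]  L2: P0=I P1=I P2=M P3=I  mem[L2]=12
20. P1: load  L5  bus=[BusRd]  L5: P0=I P1=S P2=O P3=I  mem[L5]=92

bus = BusRdX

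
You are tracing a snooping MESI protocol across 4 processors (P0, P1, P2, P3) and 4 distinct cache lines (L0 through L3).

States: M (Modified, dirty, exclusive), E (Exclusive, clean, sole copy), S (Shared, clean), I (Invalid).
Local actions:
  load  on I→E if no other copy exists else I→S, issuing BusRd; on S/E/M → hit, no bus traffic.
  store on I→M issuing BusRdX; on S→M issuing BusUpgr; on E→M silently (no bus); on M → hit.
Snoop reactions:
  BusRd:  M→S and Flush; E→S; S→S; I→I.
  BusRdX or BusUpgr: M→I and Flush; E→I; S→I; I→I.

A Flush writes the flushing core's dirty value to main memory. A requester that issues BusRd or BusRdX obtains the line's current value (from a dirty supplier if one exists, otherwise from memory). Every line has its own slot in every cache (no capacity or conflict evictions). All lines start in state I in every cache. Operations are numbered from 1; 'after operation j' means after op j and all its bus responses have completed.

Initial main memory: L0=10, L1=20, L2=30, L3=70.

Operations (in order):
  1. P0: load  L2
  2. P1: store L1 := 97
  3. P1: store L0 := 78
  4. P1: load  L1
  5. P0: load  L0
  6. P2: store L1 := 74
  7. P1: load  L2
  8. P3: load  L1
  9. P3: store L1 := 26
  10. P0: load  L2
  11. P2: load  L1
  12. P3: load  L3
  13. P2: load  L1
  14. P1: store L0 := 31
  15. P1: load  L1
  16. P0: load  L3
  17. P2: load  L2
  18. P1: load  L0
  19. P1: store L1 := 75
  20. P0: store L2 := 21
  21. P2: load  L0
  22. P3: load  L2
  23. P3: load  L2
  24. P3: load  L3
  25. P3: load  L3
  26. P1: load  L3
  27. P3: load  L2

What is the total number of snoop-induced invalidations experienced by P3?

1. P0: load  L2  bus=[BusRd]  L2: P0=E P1=I P2=I P3=I  mem[L2]=30
2. P1: store L1 := 97  bus=[BusRdX]  L1: P0=I P1=M P2=I P3=I  mem[L1]=20
3. P1: store L0 := 78  bus=[BusRdX]  L0: P0=I P1=M P2=I P3=I  mem[L0]=10
4. P1: load  L1  bus=[-]  L1: P0=I P1=M P2=I P3=I  mem[L1]=20
5. P0: load  L0  bus=[BusRd,Flush]  L0: P0=S P1=S P2=I P3=I  mem[L0]=78
6. P2: store L1 := 74  bus=[BusRdX,Flush]  L1: P0=I P1=I P2=M P3=I  mem[L1]=97
7. P1: load  L2  bus=[BusRd]  L2: P0=S P1=S P2=I P3=I  mem[L2]=30
8. P3: load  L1  bus=[BusRd,Flush]  L1: P0=I P1=I P2=S P3=S  mem[L1]=74
9. P3: store L1 := 26  bus=[BusUpgr]  L1: P0=I P1=I P2=I P3=M  mem[L1]=74
10. P0: load  L2  bus=[-]  L2: P0=S P1=S P2=I P3=I  mem[L2]=30
11. P2: load  L1  bus=[BusRd,Flush]  L1: P0=I P1=I P2=S P3=S  mem[L1]=26
12. P3: load  L3  bus=[BusRd]  L3: P0=I P1=I P2=I P3=E  mem[L3]=70
13. P2: load  L1  bus=[-]  L1: P0=I P1=I P2=S P3=S  mem[L1]=26
14. P1: store L0 := 31  bus=[BusUpgr]  L0: P0=I P1=M P2=I P3=I  mem[L0]=78
15. P1: load  L1  bus=[BusRd]  L1: P0=I P1=S P2=S P3=S  mem[L1]=26
16. P0: load  L3  bus=[BusRd]  L3: P0=S P1=I P2=I P3=S  mem[L3]=70
17. P2: load  L2  bus=[BusRd]  L2: P0=S P1=S P2=S P3=I  mem[L2]=30
18. P1: load  L0  bus=[-]  L0: P0=I P1=M P2=I P3=I  mem[L0]=78
19. P1: store L1 := 75  bus=[BusUpgr]  L1: P0=I P1=M P2=I P3=I  mem[L1]=26
20. P0: store L2 := 21  bus=[BusUpgr]  L2: P0=M P1=I P2=I P3=I  mem[L2]=30
21. P2: load  L0  bus=[BusRd,Flush]  L0: P0=I P1=S P2=S P3=I  mem[L0]=31
22. P3: load  L2  bus=[BusRd,Flush]  L2: P0=S P1=I P2=I P3=S  mem[L2]=21
23. P3: load  L2  bus=[-]  L2: P0=S P1=I P2=I P3=S  mem[L2]=21
24. P3: load  L3  bus=[-]  L3: P0=S P1=I P2=I P3=S  mem[L3]=70
25. P3: load  L3  bus=[-]  L3: P0=S P1=I P2=I P3=S  mem[L3]=70
26. P1: load  L3  bus=[BusRd]  L3: P0=S P1=S P2=I P3=S  mem[L3]=70
27. P3: load  L2  bus=[-]  L2: P0=S P1=I P2=I P3=S  mem[L2]=21

invalidations = 1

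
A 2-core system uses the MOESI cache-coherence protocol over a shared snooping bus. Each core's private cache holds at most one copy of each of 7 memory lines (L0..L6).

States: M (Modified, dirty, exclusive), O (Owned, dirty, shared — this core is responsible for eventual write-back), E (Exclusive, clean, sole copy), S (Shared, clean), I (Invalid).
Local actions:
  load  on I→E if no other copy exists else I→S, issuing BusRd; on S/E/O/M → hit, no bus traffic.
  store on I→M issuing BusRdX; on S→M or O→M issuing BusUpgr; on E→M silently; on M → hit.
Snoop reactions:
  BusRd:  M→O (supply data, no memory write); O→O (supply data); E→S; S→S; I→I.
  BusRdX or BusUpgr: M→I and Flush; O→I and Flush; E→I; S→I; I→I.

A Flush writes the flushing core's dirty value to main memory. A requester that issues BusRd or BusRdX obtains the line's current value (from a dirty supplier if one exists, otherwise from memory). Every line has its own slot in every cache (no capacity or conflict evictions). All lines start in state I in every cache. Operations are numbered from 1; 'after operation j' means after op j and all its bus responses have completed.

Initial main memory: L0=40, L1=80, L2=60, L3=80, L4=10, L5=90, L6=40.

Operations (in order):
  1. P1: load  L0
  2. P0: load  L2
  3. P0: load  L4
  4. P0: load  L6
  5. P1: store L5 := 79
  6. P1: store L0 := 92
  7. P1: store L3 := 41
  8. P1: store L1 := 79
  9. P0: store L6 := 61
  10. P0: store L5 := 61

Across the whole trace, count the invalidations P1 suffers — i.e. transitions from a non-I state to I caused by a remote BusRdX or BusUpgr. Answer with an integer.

invalidations = 1

  op1 P1: load  L0 → I/E on L0; bus BusRd; mem=40
  op2 P0: load  L2 → E/I on L2; bus BusRd; mem=60
  op3 P0: load  L4 → E/I on L4; bus BusRd; mem=10
  op4 P0: load  L6 → E/I on L6; bus BusRd; mem=40
  op5 P1: store L5 := 79 → I/M on L5; bus BusRdX; mem=90
  op6 P1: store L0 := 92 → I/M on L0; bus (none); mem=40
  op7 P1: store L3 := 41 → I/M on L3; bus BusRdX; mem=80
  op8 P1: store L1 := 79 → I/M on L1; bus BusRdX; mem=80
  op9 P0: store L6 := 61 → M/I on L6; bus (none); mem=40
  op10 P0: store L5 := 61 → M/I on L5; bus BusRdX Flush; mem=79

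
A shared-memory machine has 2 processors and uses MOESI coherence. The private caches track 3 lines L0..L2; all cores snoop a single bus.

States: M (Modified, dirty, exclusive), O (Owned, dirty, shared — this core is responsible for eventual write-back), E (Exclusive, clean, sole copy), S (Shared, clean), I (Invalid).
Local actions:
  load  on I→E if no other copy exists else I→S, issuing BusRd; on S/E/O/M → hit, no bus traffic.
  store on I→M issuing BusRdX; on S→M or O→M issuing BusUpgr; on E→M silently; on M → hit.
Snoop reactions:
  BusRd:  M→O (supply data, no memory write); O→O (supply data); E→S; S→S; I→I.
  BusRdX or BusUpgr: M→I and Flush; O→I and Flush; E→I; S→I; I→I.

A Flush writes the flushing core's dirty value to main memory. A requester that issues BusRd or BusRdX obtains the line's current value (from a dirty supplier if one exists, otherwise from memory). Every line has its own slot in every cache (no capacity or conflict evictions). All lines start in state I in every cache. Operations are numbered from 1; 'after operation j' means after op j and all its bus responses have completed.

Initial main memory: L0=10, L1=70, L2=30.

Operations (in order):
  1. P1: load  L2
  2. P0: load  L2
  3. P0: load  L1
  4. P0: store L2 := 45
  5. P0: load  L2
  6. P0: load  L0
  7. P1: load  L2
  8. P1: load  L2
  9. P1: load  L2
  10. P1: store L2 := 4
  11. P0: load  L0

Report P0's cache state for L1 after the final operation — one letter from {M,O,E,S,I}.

state = E

  op1 P1: load  L2 → I/E on L2; bus BusRd; mem=30
  op2 P0: load  L2 → S/S on L2; bus BusRd; mem=30
  op3 P0: load  L1 → E/I on L1; bus BusRd; mem=70
  op4 P0: store L2 := 45 → M/I on L2; bus BusUpgr; mem=30
  op5 P0: load  L2 → M/I on L2; bus (none); mem=30
  op6 P0: load  L0 → E/I on L0; bus BusRd; mem=10
  op7 P1: load  L2 → O/S on L2; bus BusRd; mem=30
  op8 P1: load  L2 → O/S on L2; bus (none); mem=30
  op9 P1: load  L2 → O/S on L2; bus (none); mem=30
  op10 P1: store L2 := 4 → I/M on L2; bus BusUpgr Flush; mem=45
  op11 P0: load  L0 → E/I on L0; bus (none); mem=10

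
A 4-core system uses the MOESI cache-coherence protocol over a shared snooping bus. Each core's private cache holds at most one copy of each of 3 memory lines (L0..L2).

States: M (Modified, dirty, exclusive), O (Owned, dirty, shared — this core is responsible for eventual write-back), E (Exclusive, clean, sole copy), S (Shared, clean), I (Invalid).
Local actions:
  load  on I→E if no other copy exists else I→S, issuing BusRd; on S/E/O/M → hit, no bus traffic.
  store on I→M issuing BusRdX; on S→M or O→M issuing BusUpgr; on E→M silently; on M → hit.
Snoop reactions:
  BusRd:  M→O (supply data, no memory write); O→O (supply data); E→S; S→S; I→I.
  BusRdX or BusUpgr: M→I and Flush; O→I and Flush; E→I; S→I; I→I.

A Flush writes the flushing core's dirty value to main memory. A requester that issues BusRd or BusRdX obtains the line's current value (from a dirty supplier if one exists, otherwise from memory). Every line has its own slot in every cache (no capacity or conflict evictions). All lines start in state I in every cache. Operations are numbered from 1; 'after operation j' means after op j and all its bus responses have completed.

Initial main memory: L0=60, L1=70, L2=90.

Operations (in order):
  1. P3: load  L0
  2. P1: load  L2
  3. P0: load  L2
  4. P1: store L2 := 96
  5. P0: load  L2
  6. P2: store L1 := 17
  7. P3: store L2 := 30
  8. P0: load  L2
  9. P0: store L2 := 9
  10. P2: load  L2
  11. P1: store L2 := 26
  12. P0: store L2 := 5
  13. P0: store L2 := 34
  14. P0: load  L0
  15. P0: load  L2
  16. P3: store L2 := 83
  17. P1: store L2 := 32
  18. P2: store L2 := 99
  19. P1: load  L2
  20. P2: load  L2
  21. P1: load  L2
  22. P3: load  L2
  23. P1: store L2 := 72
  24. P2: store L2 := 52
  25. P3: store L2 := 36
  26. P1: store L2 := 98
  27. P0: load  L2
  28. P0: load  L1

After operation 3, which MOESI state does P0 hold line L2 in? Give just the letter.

  op1 P3: load  L0 → I/I/I/E on L0; bus BusRd; mem=60
  op2 P1: load  L2 → I/E/I/I on L2; bus BusRd; mem=90
  op3 P0: load  L2 → S/S/I/I on L2; bus BusRd; mem=90
  op4 P1: store L2 := 96 → I/M/I/I on L2; bus BusUpgr; mem=90
  op5 P0: load  L2 → S/O/I/I on L2; bus BusRd; mem=90
  op6 P2: store L1 := 17 → I/I/M/I on L1; bus BusRdX; mem=70
  op7 P3: store L2 := 30 → I/I/I/M on L2; bus BusRdX Flush; mem=96
  op8 P0: load  L2 → S/I/I/O on L2; bus BusRd; mem=96
  op9 P0: store L2 := 9 → M/I/I/I on L2; bus BusUpgr Flush; mem=30
  op10 P2: load  L2 → O/I/S/I on L2; bus BusRd; mem=30
  op11 P1: store L2 := 26 → I/M/I/I on L2; bus BusRdX Flush; mem=9
  op12 P0: store L2 := 5 → M/I/I/I on L2; bus BusRdX Flush; mem=26
  op13 P0: store L2 := 34 → M/I/I/I on L2; bus (none); mem=26
  op14 P0: load  L0 → S/I/I/S on L0; bus BusRd; mem=60
  op15 P0: load  L2 → M/I/I/I on L2; bus (none); mem=26
  op16 P3: store L2 := 83 → I/I/I/M on L2; bus BusRdX Flush; mem=34
  op17 P1: store L2 := 32 → I/M/I/I on L2; bus BusRdX Flush; mem=83
  op18 P2: store L2 := 99 → I/I/M/I on L2; bus BusRdX Flush; mem=32
  op19 P1: load  L2 → I/S/O/I on L2; bus BusRd; mem=32
  op20 P2: load  L2 → I/S/O/I on L2; bus (none); mem=32
  op21 P1: load  L2 → I/S/O/I on L2; bus (none); mem=32
  op22 P3: load  L2 → I/S/O/S on L2; bus BusRd; mem=32
  op23 P1: store L2 := 72 → I/M/I/I on L2; bus BusUpgr Flush; mem=99
  op24 P2: store L2 := 52 → I/I/M/I on L2; bus BusRdX Flush; mem=72
  op25 P3: store L2 := 36 → I/I/I/M on L2; bus BusRdX Flush; mem=52
  op26 P1: store L2 := 98 → I/M/I/I on L2; bus BusRdX Flush; mem=36
  op27 P0: load  L2 → S/O/I/I on L2; bus BusRd; mem=36
  op28 P0: load  L1 → S/I/O/I on L1; bus BusRd; mem=70

state = S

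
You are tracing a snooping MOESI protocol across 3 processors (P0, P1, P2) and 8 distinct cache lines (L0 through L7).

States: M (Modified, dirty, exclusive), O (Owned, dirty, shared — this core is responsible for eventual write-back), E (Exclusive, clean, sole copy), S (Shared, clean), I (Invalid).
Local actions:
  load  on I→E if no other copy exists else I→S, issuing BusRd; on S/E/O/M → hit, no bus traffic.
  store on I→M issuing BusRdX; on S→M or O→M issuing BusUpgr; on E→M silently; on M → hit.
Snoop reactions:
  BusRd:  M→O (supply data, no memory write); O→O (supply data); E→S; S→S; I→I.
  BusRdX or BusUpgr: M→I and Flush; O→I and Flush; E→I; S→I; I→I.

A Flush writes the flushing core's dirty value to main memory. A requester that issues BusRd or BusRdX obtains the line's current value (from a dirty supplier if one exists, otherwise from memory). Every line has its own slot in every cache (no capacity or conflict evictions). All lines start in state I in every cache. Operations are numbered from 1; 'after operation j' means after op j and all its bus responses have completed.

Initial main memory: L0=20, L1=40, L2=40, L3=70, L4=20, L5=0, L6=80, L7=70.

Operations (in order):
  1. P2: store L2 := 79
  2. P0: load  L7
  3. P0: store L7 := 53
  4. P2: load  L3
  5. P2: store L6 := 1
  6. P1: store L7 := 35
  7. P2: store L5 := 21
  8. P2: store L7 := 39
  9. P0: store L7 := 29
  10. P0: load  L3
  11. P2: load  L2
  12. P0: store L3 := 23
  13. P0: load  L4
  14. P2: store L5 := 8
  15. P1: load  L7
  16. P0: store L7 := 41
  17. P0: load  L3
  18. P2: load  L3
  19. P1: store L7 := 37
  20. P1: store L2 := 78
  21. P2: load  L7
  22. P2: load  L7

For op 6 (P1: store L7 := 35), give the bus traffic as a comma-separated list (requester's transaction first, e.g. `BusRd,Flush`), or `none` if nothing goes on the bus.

bus = BusRdX,Flush

step 1: P2: store L2 := 79  ⟶  IIM  (L2)  txn=BusRdX  M[L2]=40
step 2: P0: load  L7  ⟶  EII  (L7)  txn=BusRd  M[L7]=70
step 3: P0: store L7 := 53  ⟶  MII  (L7)  txn=∅  M[L7]=70
step 4: P2: load  L3  ⟶  IIE  (L3)  txn=BusRd  M[L3]=70
step 5: P2: store L6 := 1  ⟶  IIM  (L6)  txn=BusRdX  M[L6]=80
step 6: P1: store L7 := 35  ⟶  IMI  (L7)  txn=BusRdX+Flush  M[L7]=53
step 7: P2: store L5 := 21  ⟶  IIM  (L5)  txn=BusRdX  M[L5]=0
step 8: P2: store L7 := 39  ⟶  IIM  (L7)  txn=BusRdX+Flush  M[L7]=35
step 9: P0: store L7 := 29  ⟶  MII  (L7)  txn=BusRdX+Flush  M[L7]=39
step 10: P0: load  L3  ⟶  SIS  (L3)  txn=BusRd  M[L3]=70
step 11: P2: load  L2  ⟶  IIM  (L2)  txn=∅  M[L2]=40
step 12: P0: store L3 := 23  ⟶  MII  (L3)  txn=BusUpgr  M[L3]=70
step 13: P0: load  L4  ⟶  EII  (L4)  txn=BusRd  M[L4]=20
step 14: P2: store L5 := 8  ⟶  IIM  (L5)  txn=∅  M[L5]=0
step 15: P1: load  L7  ⟶  OSI  (L7)  txn=BusRd  M[L7]=39
step 16: P0: store L7 := 41  ⟶  MII  (L7)  txn=BusUpgr  M[L7]=39
step 17: P0: load  L3  ⟶  MII  (L3)  txn=∅  M[L3]=70
step 18: P2: load  L3  ⟶  OIS  (L3)  txn=BusRd  M[L3]=70
step 19: P1: store L7 := 37  ⟶  IMI  (L7)  txn=BusRdX+Flush  M[L7]=41
step 20: P1: store L2 := 78  ⟶  IMI  (L2)  txn=BusRdX+Flush  M[L2]=79
step 21: P2: load  L7  ⟶  IOS  (L7)  txn=BusRd  M[L7]=41
step 22: P2: load  L7  ⟶  IOS  (L7)  txn=∅  M[L7]=41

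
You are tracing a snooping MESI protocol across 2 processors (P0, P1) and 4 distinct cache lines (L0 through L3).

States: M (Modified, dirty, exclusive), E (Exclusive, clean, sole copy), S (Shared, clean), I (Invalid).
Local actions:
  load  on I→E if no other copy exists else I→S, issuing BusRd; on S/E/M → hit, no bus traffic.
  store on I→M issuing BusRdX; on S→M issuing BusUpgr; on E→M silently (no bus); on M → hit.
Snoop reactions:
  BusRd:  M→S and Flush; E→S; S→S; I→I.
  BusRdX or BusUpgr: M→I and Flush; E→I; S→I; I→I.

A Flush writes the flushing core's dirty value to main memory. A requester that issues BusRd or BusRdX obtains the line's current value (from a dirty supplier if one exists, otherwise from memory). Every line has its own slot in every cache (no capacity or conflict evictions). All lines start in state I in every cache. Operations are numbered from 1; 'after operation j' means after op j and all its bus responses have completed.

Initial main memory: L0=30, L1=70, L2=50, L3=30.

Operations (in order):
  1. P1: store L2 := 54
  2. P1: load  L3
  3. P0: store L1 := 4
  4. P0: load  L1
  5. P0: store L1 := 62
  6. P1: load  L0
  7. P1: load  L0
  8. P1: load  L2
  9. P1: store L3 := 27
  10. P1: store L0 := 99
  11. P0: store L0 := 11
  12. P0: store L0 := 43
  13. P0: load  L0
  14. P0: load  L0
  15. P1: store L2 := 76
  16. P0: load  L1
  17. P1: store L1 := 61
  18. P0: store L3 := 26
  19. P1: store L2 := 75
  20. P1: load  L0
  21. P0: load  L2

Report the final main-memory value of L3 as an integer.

memory[L3] = 27

  op1 P1: store L2 := 54 → I/M on L2; bus BusRdX; mem=50
  op2 P1: load  L3 → I/E on L3; bus BusRd; mem=30
  op3 P0: store L1 := 4 → M/I on L1; bus BusRdX; mem=70
  op4 P0: load  L1 → M/I on L1; bus (none); mem=70
  op5 P0: store L1 := 62 → M/I on L1; bus (none); mem=70
  op6 P1: load  L0 → I/E on L0; bus BusRd; mem=30
  op7 P1: load  L0 → I/E on L0; bus (none); mem=30
  op8 P1: load  L2 → I/M on L2; bus (none); mem=50
  op9 P1: store L3 := 27 → I/M on L3; bus (none); mem=30
  op10 P1: store L0 := 99 → I/M on L0; bus (none); mem=30
  op11 P0: store L0 := 11 → M/I on L0; bus BusRdX Flush; mem=99
  op12 P0: store L0 := 43 → M/I on L0; bus (none); mem=99
  op13 P0: load  L0 → M/I on L0; bus (none); mem=99
  op14 P0: load  L0 → M/I on L0; bus (none); mem=99
  op15 P1: store L2 := 76 → I/M on L2; bus (none); mem=50
  op16 P0: load  L1 → M/I on L1; bus (none); mem=70
  op17 P1: store L1 := 61 → I/M on L1; bus BusRdX Flush; mem=62
  op18 P0: store L3 := 26 → M/I on L3; bus BusRdX Flush; mem=27
  op19 P1: store L2 := 75 → I/M on L2; bus (none); mem=50
  op20 P1: load  L0 → S/S on L0; bus BusRd Flush; mem=43
  op21 P0: load  L2 → S/S on L2; bus BusRd Flush; mem=75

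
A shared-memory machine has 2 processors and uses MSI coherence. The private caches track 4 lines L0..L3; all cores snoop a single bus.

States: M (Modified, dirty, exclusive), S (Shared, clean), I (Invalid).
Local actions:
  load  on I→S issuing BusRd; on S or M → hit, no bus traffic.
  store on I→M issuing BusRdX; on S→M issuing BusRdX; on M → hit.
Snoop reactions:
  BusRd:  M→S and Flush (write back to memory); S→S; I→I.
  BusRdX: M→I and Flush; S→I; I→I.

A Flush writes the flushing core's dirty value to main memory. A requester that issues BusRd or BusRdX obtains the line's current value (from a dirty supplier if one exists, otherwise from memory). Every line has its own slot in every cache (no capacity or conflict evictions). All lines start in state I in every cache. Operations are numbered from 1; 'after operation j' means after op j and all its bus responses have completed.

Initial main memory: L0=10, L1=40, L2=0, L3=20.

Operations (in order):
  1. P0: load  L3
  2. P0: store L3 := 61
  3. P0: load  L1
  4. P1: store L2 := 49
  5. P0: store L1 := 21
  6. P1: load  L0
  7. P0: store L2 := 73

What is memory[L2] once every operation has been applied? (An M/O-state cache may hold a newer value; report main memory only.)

[1] P0: load  L3 | P0:S(20), P1:I | bus: BusRd
[2] P0: store L3 := 61 | P0:M(61), P1:I | bus: BusRdX
[3] P0: load  L1 | P0:S(40), P1:I | bus: BusRd
[4] P1: store L2 := 49 | P0:I, P1:M(49) | bus: BusRdX
[5] P0: store L1 := 21 | P0:M(21), P1:I | bus: BusRdX
[6] P1: load  L0 | P0:I, P1:S(10) | bus: BusRd
[7] P0: store L2 := 73 | P0:M(73), P1:I | bus: BusRdX,Flush

memory[L2] = 49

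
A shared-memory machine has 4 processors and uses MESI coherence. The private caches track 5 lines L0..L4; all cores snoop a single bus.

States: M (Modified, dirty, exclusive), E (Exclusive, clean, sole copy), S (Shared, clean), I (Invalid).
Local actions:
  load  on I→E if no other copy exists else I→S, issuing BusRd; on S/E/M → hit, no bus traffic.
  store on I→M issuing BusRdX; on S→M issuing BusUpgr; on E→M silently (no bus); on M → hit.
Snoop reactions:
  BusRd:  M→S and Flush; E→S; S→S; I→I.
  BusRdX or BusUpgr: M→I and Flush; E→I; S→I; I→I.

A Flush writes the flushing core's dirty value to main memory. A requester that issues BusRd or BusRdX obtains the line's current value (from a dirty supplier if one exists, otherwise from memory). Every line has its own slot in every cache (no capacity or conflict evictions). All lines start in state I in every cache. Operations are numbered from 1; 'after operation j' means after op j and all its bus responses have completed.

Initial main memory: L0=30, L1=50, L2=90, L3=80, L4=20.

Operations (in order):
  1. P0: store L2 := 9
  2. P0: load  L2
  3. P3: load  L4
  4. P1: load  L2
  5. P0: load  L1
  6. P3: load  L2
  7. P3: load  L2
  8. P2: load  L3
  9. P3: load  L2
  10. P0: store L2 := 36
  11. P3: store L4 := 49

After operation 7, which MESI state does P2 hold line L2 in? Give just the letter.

step 1: P0: store L2 := 9  ⟶  MIII  (L2)  txn=BusRdX  M[L2]=90
step 2: P0: load  L2  ⟶  MIII  (L2)  txn=∅  M[L2]=90
step 3: P3: load  L4  ⟶  IIIE  (L4)  txn=BusRd  M[L4]=20
step 4: P1: load  L2  ⟶  SSII  (L2)  txn=BusRd+Flush  M[L2]=9
step 5: P0: load  L1  ⟶  EIII  (L1)  txn=BusRd  M[L1]=50
step 6: P3: load  L2  ⟶  SSIS  (L2)  txn=BusRd  M[L2]=9
step 7: P3: load  L2  ⟶  SSIS  (L2)  txn=∅  M[L2]=9
step 8: P2: load  L3  ⟶  IIEI  (L3)  txn=BusRd  M[L3]=80
step 9: P3: load  L2  ⟶  SSIS  (L2)  txn=∅  M[L2]=9
step 10: P0: store L2 := 36  ⟶  MIII  (L2)  txn=BusUpgr  M[L2]=9
step 11: P3: store L4 := 49  ⟶  IIIM  (L4)  txn=∅  M[L4]=20

state = I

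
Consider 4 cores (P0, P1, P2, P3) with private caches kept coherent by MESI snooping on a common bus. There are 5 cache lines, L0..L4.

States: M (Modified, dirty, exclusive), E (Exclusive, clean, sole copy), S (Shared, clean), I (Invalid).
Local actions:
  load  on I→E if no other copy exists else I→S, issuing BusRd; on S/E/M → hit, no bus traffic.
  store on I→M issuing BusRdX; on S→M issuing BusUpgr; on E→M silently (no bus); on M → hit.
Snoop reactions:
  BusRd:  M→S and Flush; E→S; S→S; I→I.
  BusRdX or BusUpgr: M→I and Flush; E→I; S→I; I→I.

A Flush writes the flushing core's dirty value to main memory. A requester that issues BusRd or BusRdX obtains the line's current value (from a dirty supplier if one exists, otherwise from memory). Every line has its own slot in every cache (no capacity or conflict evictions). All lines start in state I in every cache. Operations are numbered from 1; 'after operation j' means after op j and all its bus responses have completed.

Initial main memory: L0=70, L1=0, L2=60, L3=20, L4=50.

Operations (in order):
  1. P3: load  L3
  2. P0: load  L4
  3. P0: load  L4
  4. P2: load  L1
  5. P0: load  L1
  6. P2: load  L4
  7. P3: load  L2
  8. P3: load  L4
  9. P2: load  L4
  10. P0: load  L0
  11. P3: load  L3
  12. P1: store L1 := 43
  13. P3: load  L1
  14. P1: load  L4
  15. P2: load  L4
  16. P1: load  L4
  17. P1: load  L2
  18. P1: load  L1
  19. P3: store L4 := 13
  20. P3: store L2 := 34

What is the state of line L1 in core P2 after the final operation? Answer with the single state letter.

state = I

[1] P3: load  L3 | P0:I, P1:I, P2:I, P3:E(20) | bus: BusRd
[2] P0: load  L4 | P0:E(50), P1:I, P2:I, P3:I | bus: BusRd
[3] P0: load  L4 | P0:E(50), P1:I, P2:I, P3:I | bus: none
[4] P2: load  L1 | P0:I, P1:I, P2:E(0), P3:I | bus: BusRd
[5] P0: load  L1 | P0:S(0), P1:I, P2:S(0), P3:I | bus: BusRd
[6] P2: load  L4 | P0:S(50), P1:I, P2:S(50), P3:I | bus: BusRd
[7] P3: load  L2 | P0:I, P1:I, P2:I, P3:E(60) | bus: BusRd
[8] P3: load  L4 | P0:S(50), P1:I, P2:S(50), P3:S(50) | bus: BusRd
[9] P2: load  L4 | P0:S(50), P1:I, P2:S(50), P3:S(50) | bus: none
[10] P0: load  L0 | P0:E(70), P1:I, P2:I, P3:I | bus: BusRd
[11] P3: load  L3 | P0:I, P1:I, P2:I, P3:E(20) | bus: none
[12] P1: store L1 := 43 | P0:I, P1:M(43), P2:I, P3:I | bus: BusRdX
[13] P3: load  L1 | P0:I, P1:S(43), P2:I, P3:S(43) | bus: BusRd,Flush
[14] P1: load  L4 | P0:S(50), P1:S(50), P2:S(50), P3:S(50) | bus: BusRd
[15] P2: load  L4 | P0:S(50), P1:S(50), P2:S(50), P3:S(50) | bus: none
[16] P1: load  L4 | P0:S(50), P1:S(50), P2:S(50), P3:S(50) | bus: none
[17] P1: load  L2 | P0:I, P1:S(60), P2:I, P3:S(60) | bus: BusRd
[18] P1: load  L1 | P0:I, P1:S(43), P2:I, P3:S(43) | bus: none
[19] P3: store L4 := 13 | P0:I, P1:I, P2:I, P3:M(13) | bus: BusUpgr
[20] P3: store L2 := 34 | P0:I, P1:I, P2:I, P3:M(34) | bus: BusUpgr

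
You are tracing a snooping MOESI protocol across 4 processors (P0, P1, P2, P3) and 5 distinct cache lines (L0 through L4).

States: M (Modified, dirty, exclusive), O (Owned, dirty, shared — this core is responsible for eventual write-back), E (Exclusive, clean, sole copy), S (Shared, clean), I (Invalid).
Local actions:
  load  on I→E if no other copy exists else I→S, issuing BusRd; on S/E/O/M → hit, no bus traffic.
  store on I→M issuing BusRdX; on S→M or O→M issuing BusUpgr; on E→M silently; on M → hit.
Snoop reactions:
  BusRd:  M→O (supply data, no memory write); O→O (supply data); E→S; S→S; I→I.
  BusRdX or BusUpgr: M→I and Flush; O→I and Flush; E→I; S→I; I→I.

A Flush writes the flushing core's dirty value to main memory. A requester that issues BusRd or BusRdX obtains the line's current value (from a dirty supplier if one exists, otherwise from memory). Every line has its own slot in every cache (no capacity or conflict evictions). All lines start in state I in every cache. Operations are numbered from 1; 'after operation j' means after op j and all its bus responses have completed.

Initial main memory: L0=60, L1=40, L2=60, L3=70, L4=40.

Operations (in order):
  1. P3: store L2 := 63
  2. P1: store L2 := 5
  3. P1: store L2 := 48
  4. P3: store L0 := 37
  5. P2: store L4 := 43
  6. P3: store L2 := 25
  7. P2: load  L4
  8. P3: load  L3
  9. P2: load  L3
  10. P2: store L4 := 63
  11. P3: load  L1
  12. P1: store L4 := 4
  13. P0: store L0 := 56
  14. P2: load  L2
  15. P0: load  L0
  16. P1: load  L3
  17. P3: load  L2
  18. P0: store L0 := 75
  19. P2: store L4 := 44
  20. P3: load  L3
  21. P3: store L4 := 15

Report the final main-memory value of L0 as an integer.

step 1: P3: store L2 := 63  ⟶  IIIM  (L2)  txn=BusRdX  M[L2]=60
step 2: P1: store L2 := 5  ⟶  IMII  (L2)  txn=BusRdX+Flush  M[L2]=63
step 3: P1: store L2 := 48  ⟶  IMII  (L2)  txn=∅  M[L2]=63
step 4: P3: store L0 := 37  ⟶  IIIM  (L0)  txn=BusRdX  M[L0]=60
step 5: P2: store L4 := 43  ⟶  IIMI  (L4)  txn=BusRdX  M[L4]=40
step 6: P3: store L2 := 25  ⟶  IIIM  (L2)  txn=BusRdX+Flush  M[L2]=48
step 7: P2: load  L4  ⟶  IIMI  (L4)  txn=∅  M[L4]=40
step 8: P3: load  L3  ⟶  IIIE  (L3)  txn=BusRd  M[L3]=70
step 9: P2: load  L3  ⟶  IISS  (L3)  txn=BusRd  M[L3]=70
step 10: P2: store L4 := 63  ⟶  IIMI  (L4)  txn=∅  M[L4]=40
step 11: P3: load  L1  ⟶  IIIE  (L1)  txn=BusRd  M[L1]=40
step 12: P1: store L4 := 4  ⟶  IMII  (L4)  txn=BusRdX+Flush  M[L4]=63
step 13: P0: store L0 := 56  ⟶  MIII  (L0)  txn=BusRdX+Flush  M[L0]=37
step 14: P2: load  L2  ⟶  IISO  (L2)  txn=BusRd  M[L2]=48
step 15: P0: load  L0  ⟶  MIII  (L0)  txn=∅  M[L0]=37
step 16: P1: load  L3  ⟶  ISSS  (L3)  txn=BusRd  M[L3]=70
step 17: P3: load  L2  ⟶  IISO  (L2)  txn=∅  M[L2]=48
step 18: P0: store L0 := 75  ⟶  MIII  (L0)  txn=∅  M[L0]=37
step 19: P2: store L4 := 44  ⟶  IIMI  (L4)  txn=BusRdX+Flush  M[L4]=4
step 20: P3: load  L3  ⟶  ISSS  (L3)  txn=∅  M[L3]=70
step 21: P3: store L4 := 15  ⟶  IIIM  (L4)  txn=BusRdX+Flush  M[L4]=44

memory[L0] = 37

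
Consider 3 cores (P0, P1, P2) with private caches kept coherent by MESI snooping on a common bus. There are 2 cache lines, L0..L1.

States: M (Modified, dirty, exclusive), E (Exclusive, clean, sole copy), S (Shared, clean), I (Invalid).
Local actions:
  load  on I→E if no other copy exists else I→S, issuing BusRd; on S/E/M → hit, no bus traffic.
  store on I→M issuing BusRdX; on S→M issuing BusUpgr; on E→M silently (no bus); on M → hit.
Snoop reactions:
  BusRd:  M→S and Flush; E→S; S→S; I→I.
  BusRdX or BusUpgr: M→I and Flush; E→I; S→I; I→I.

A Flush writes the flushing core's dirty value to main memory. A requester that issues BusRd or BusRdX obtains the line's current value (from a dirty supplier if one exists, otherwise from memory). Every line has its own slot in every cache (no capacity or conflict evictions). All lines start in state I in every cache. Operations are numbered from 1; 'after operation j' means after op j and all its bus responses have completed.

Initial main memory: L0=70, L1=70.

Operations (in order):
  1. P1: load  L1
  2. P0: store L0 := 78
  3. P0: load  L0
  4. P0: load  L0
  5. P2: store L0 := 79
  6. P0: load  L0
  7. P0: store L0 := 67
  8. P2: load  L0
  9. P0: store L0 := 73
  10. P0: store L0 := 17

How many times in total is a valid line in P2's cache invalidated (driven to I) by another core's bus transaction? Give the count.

[1] P1: load  L1 | P0:I, P1:E(70), P2:I | bus: BusRd
[2] P0: store L0 := 78 | P0:M(78), P1:I, P2:I | bus: BusRdX
[3] P0: load  L0 | P0:M(78), P1:I, P2:I | bus: none
[4] P0: load  L0 | P0:M(78), P1:I, P2:I | bus: none
[5] P2: store L0 := 79 | P0:I, P1:I, P2:M(79) | bus: BusRdX,Flush
[6] P0: load  L0 | P0:S(79), P1:I, P2:S(79) | bus: BusRd,Flush
[7] P0: store L0 := 67 | P0:M(67), P1:I, P2:I | bus: BusUpgr
[8] P2: load  L0 | P0:S(67), P1:I, P2:S(67) | bus: BusRd,Flush
[9] P0: store L0 := 73 | P0:M(73), P1:I, P2:I | bus: BusUpgr
[10] P0: store L0 := 17 | P0:M(17), P1:I, P2:I | bus: none

invalidations = 2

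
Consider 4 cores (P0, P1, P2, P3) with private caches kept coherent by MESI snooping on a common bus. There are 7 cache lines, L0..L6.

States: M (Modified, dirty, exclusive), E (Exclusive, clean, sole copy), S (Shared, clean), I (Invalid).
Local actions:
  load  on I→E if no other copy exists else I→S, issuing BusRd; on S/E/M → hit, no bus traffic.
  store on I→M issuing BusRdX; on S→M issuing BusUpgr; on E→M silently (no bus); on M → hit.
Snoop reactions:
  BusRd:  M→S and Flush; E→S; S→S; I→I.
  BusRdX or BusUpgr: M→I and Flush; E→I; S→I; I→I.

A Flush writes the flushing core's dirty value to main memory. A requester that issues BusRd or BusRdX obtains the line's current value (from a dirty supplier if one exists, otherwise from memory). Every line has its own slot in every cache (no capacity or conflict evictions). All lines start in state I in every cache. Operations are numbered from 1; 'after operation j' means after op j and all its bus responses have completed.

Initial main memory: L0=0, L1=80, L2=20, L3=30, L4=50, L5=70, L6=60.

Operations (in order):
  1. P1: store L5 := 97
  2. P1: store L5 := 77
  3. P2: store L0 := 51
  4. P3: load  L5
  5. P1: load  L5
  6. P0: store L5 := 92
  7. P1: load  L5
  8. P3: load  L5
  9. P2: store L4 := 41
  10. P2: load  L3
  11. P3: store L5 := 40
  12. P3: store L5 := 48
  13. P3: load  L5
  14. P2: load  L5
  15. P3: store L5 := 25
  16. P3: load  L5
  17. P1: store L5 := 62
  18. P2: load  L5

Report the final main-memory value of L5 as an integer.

[1] P1: store L5 := 97 | P0:I, P1:M(97), P2:I, P3:I | bus: BusRdX
[2] P1: store L5 := 77 | P0:I, P1:M(77), P2:I, P3:I | bus: none
[3] P2: store L0 := 51 | P0:I, P1:I, P2:M(51), P3:I | bus: BusRdX
[4] P3: load  L5 | P0:I, P1:S(77), P2:I, P3:S(77) | bus: BusRd,Flush
[5] P1: load  L5 | P0:I, P1:S(77), P2:I, P3:S(77) | bus: none
[6] P0: store L5 := 92 | P0:M(92), P1:I, P2:I, P3:I | bus: BusRdX
[7] P1: load  L5 | P0:S(92), P1:S(92), P2:I, P3:I | bus: BusRd,Flush
[8] P3: load  L5 | P0:S(92), P1:S(92), P2:I, P3:S(92) | bus: BusRd
[9] P2: store L4 := 41 | P0:I, P1:I, P2:M(41), P3:I | bus: BusRdX
[10] P2: load  L3 | P0:I, P1:I, P2:E(30), P3:I | bus: BusRd
[11] P3: store L5 := 40 | P0:I, P1:I, P2:I, P3:M(40) | bus: BusUpgr
[12] P3: store L5 := 48 | P0:I, P1:I, P2:I, P3:M(48) | bus: none
[13] P3: load  L5 | P0:I, P1:I, P2:I, P3:M(48) | bus: none
[14] P2: load  L5 | P0:I, P1:I, P2:S(48), P3:S(48) | bus: BusRd,Flush
[15] P3: store L5 := 25 | P0:I, P1:I, P2:I, P3:M(25) | bus: BusUpgr
[16] P3: load  L5 | P0:I, P1:I, P2:I, P3:M(25) | bus: none
[17] P1: store L5 := 62 | P0:I, P1:M(62), P2:I, P3:I | bus: BusRdX,Flush
[18] P2: load  L5 | P0:I, P1:S(62), P2:S(62), P3:I | bus: BusRd,Flush

memory[L5] = 62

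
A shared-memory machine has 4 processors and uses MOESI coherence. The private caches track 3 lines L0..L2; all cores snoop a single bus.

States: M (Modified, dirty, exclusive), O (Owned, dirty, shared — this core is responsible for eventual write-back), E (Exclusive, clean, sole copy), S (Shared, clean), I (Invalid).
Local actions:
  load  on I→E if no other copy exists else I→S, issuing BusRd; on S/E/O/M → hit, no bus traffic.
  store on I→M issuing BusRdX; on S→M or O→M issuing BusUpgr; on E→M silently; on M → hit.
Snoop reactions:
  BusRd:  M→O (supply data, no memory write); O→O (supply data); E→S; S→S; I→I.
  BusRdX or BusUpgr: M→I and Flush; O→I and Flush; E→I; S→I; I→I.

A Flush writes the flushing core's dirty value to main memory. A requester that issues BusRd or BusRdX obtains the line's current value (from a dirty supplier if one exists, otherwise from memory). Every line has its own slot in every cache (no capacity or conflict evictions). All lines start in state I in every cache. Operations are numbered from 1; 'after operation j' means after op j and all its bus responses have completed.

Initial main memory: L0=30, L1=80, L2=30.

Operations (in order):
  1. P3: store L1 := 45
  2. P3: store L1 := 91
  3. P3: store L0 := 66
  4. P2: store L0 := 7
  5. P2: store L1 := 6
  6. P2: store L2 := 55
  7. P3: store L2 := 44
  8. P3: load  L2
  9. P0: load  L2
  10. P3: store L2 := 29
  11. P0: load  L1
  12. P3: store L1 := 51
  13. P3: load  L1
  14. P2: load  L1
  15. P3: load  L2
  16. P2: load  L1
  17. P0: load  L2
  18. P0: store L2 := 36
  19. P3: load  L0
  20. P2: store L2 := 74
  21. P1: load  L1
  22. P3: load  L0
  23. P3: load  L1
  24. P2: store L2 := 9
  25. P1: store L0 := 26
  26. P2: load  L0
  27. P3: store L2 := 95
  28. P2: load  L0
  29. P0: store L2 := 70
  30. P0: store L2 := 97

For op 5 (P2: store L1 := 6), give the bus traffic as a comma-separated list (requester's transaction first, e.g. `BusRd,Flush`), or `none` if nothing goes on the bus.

bus = BusRdX,Flush

1. P3: store L1 := 45  bus=[BusRdX]  L1: P0=I P1=I P2=I P3=M  mem[L1]=80
2. P3: store L1 := 91  bus=[-]  L1: P0=I P1=I P2=I P3=M  mem[L1]=80
3. P3: store L0 := 66  bus=[BusRdX]  L0: P0=I P1=I P2=I P3=M  mem[L0]=30
4. P2: store L0 := 7  bus=[BusRdX,Flush]  L0: P0=I P1=I P2=M P3=I  mem[L0]=66
5. P2: store L1 := 6  bus=[BusRdX,Flush]  L1: P0=I P1=I P2=M P3=I  mem[L1]=91
6. P2: store L2 := 55  bus=[BusRdX]  L2: P0=I P1=I P2=M P3=I  mem[L2]=30
7. P3: store L2 := 44  bus=[BusRdX,Flush]  L2: P0=I P1=I P2=I P3=M  mem[L2]=55
8. P3: load  L2  bus=[-]  L2: P0=I P1=I P2=I P3=M  mem[L2]=55
9. P0: load  L2  bus=[BusRd]  L2: P0=S P1=I P2=I P3=O  mem[L2]=55
10. P3: store L2 := 29  bus=[BusUpgr]  L2: P0=I P1=I P2=I P3=M  mem[L2]=55
11. P0: load  L1  bus=[BusRd]  L1: P0=S P1=I P2=O P3=I  mem[L1]=91
12. P3: store L1 := 51  bus=[BusRdX,Flush]  L1: P0=I P1=I P2=I P3=M  mem[L1]=6
13. P3: load  L1  bus=[-]  L1: P0=I P1=I P2=I P3=M  mem[L1]=6
14. P2: load  L1  bus=[BusRd]  L1: P0=I P1=I P2=S P3=O  mem[L1]=6
15. P3: load  L2  bus=[-]  L2: P0=I P1=I P2=I P3=M  mem[L2]=55
16. P2: load  L1  bus=[-]  L1: P0=I P1=I P2=S P3=O  mem[L1]=6
17. P0: load  L2  bus=[BusRd]  L2: P0=S P1=I P2=I P3=O  mem[L2]=55
18. P0: store L2 := 36  bus=[BusUpgr,Flush]  L2: P0=M P1=I P2=I P3=I  mem[L2]=29
19. P3: load  L0  bus=[BusRd]  L0: P0=I P1=I P2=O P3=S  mem[L0]=66
20. P2: store L2 := 74  bus=[BusRdX,Flush]  L2: P0=I P1=I P2=M P3=I  mem[L2]=36
21. P1: load  L1  bus=[BusRd]  L1: P0=I P1=S P2=S P3=O  mem[L1]=6
22. P3: load  L0  bus=[-]  L0: P0=I P1=I P2=O P3=S  mem[L0]=66
23. P3: load  L1  bus=[-]  L1: P0=I P1=S P2=S P3=O  mem[L1]=6
24. P2: store L2 := 9  bus=[-]  L2: P0=I P1=I P2=M P3=I  mem[L2]=36
25. P1: store L0 := 26  bus=[BusRdX,Flush]  L0: P0=I P1=M P2=I P3=I  mem[L0]=7
26. P2: load  L0  bus=[BusRd]  L0: P0=I P1=O P2=S P3=I  mem[L0]=7
27. P3: store L2 := 95  bus=[BusRdX,Flush]  L2: P0=I P1=I P2=I P3=M  mem[L2]=9
28. P2: load  L0  bus=[-]  L0: P0=I P1=O P2=S P3=I  mem[L0]=7
29. P0: store L2 := 70  bus=[BusRdX,Flush]  L2: P0=M P1=I P2=I P3=I  mem[L2]=95
30. P0: store L2 := 97  bus=[-]  L2: P0=M P1=I P2=I P3=I  mem[L2]=95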